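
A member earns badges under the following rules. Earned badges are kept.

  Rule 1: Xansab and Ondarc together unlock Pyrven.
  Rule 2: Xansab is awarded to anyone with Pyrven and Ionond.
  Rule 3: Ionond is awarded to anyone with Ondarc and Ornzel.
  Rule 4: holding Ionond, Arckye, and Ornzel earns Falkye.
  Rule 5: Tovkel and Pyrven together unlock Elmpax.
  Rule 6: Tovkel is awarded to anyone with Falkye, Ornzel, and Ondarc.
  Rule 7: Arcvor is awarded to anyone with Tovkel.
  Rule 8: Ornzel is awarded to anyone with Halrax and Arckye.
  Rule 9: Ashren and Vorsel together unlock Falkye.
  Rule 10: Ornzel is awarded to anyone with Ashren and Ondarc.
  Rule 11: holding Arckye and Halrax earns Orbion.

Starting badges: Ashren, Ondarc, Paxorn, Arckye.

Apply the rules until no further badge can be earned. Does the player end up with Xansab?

Xansab would need Pyrven and Ionond (Rule 2), but Pyrven is never earned.

No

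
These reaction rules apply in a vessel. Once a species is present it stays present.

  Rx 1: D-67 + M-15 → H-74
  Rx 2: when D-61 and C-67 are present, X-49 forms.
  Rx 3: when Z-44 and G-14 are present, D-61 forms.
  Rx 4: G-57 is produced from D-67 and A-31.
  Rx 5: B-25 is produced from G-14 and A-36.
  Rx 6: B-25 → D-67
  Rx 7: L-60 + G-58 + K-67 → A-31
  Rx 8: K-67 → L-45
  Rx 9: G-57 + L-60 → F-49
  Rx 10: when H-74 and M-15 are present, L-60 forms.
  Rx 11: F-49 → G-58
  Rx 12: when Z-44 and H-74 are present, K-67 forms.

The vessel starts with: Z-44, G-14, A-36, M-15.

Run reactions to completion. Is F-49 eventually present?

F-49 would need G-57 and L-60 (Rx 9), but G-57 never forms.

No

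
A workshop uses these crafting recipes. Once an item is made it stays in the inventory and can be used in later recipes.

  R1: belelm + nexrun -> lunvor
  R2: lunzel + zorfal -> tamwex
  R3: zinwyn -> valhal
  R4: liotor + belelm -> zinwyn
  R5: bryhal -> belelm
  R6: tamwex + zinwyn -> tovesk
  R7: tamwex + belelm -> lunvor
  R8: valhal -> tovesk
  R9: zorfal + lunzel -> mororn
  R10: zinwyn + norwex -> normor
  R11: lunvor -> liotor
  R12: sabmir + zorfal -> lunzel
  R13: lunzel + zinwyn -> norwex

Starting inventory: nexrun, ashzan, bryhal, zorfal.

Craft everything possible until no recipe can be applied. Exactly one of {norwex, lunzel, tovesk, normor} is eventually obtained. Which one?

tovesk

bryhal -> belelm (R5).
Using R1, belelm and nexrun make lunvor.
Using R11, lunvor makes liotor.
Using R4, liotor and belelm make zinwyn.
Using R3, zinwyn makes valhal.
valhal -> tovesk (R8).
lunzel would need sabmir and zorfal (R12), but sabmir is never obtained. normor would need zinwyn and norwex (R10), but norwex is never obtained. norwex would need lunzel and zinwyn (R13), but lunzel is never obtained.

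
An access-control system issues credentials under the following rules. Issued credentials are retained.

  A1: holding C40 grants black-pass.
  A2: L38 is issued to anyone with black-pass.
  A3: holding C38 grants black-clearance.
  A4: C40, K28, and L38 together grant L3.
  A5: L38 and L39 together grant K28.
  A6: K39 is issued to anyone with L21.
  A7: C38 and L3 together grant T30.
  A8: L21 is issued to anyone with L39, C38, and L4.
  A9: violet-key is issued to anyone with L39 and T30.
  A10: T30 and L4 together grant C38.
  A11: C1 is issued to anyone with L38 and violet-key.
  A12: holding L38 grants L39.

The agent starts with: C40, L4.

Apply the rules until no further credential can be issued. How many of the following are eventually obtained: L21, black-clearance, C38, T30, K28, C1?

Holding C40 grants black-pass (A1).
Holding black-pass grants L38 (A2).
Holding L38 grants L39 (A12).
Holding L38 and L39 grants K28 (A5).
L21 would need L39, C38, and L4 (A8), but C38 is never granted.
black-clearance would need C38 (A3), but C38 is never granted.
C38 would need T30 and L4 (A10), but T30 is never granted.
T30 would need C38 and L3 (A7), but C38 is never granted.
K28: reached.
C1 would need L38 and violet-key (A11), but violet-key is never granted.
Reached: K28 — 1 of the 6.

1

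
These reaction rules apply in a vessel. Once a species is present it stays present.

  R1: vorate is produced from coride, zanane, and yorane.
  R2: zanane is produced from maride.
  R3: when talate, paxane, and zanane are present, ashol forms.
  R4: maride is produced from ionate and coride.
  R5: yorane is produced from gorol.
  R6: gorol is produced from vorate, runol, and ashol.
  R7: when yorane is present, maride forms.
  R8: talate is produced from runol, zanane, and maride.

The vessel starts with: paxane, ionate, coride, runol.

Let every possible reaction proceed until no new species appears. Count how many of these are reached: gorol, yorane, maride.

ionate and coride present → maride forms (R4).
gorol would need vorate, runol, and ashol (R6), but vorate never forms.
yorane would need gorol (R5), but gorol never forms.
maride: reached.
Reached: maride — 1 of the 3.

1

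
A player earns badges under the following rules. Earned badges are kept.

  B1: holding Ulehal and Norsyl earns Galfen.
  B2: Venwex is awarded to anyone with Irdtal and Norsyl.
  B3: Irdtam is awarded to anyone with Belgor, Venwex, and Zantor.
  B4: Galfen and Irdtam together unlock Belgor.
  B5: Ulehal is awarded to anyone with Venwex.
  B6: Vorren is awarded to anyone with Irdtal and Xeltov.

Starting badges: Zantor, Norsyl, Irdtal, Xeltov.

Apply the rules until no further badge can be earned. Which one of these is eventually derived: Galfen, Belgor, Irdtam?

Galfen

With Irdtal and Norsyl, Venwex is earned (B2).
With Venwex, Ulehal is earned (B5).
With Ulehal and Norsyl, Galfen is earned (B1).
Belgor would need Galfen and Irdtam (B4), but Irdtam is never earned. Irdtam would need Belgor, Venwex, and Zantor (B3), but Belgor is never earned.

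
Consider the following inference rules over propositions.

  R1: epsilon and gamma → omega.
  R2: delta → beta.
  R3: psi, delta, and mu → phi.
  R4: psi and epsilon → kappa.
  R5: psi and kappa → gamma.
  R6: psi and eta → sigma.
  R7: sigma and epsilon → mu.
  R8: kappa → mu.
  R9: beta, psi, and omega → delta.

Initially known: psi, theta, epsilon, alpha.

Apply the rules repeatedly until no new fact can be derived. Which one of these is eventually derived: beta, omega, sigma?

omega

psi and epsilon hold, so kappa follows (R4).
From psi and kappa, R5 gives gamma.
From epsilon and gamma, R1 gives omega.
beta would need delta (R2), but delta is never established. sigma would need psi and eta (R6), but eta is never established.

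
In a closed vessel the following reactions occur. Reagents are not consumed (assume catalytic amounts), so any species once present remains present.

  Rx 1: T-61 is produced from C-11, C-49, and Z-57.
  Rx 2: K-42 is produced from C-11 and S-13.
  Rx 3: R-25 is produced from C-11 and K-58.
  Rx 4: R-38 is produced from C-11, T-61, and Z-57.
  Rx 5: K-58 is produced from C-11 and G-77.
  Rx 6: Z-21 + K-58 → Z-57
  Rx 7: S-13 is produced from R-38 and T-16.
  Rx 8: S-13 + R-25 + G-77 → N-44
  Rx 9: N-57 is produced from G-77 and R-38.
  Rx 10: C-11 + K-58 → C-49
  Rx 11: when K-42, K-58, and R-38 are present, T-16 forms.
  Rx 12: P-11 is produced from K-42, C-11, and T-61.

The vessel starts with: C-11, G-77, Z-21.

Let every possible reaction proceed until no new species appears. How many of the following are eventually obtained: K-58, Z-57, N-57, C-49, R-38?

C-11 and G-77 present → K-58 forms (Rx 5).
C-11 and K-58 present → C-49 forms (Rx 10).
Z-21 and K-58 present → Z-57 forms (Rx 6).
C-11, C-49, and Z-57 present → T-61 forms (Rx 1).
C-11, T-61, and Z-57 present → R-38 forms (Rx 4).
G-77 and R-38 present → N-57 forms (Rx 9).
K-58: reached.
Z-57: reached.
N-57: reached.
C-49: reached.
R-38: reached.
All 5 are reached.

5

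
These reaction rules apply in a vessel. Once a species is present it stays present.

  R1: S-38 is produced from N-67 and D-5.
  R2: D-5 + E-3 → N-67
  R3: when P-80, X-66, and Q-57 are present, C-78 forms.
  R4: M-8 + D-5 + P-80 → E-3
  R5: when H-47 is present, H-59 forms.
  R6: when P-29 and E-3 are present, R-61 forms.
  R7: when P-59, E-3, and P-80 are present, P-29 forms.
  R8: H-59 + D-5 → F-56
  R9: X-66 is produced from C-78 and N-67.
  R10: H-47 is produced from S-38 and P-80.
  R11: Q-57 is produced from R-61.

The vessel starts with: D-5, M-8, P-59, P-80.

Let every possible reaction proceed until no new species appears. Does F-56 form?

M-8, D-5, and P-80 present → E-3 forms (R4).
D-5 and E-3 present → N-67 forms (R2).
N-67 and D-5 present → S-38 forms (R1).
S-38 and P-80 present → H-47 forms (R10).
H-47 present → H-59 forms (R5).
H-59 and D-5 present → F-56 forms (R8).

Yes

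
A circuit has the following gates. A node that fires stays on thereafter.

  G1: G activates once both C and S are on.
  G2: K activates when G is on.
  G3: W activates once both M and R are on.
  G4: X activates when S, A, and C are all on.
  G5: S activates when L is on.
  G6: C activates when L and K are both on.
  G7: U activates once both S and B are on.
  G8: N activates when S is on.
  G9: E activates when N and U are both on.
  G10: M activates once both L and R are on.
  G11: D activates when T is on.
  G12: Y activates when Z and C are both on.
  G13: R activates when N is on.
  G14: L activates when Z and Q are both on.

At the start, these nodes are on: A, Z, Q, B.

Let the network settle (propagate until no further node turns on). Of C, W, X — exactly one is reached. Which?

W

Z and Q are on, so L activates (G14).
G5: L on → S on.
G8: S on → N on.
N is on, so R activates (G13).
G10: L and R on → M on.
M and R are on, so W activates (G3).
C would need L and K (G6), but K never turns on. X would need S, A, and C (G4), but C never turns on.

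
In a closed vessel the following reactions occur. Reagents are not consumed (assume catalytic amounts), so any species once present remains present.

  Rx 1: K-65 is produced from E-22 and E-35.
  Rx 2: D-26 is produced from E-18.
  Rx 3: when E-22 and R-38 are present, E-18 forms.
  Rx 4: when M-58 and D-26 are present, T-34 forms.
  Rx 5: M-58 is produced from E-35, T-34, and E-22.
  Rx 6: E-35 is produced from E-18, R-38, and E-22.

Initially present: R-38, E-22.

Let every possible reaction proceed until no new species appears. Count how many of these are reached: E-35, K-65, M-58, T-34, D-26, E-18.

4

E-22 and R-38 present → E-18 forms (Rx 3).
E-18, R-38, and E-22 present → E-35 forms (Rx 6).
E-18 present → D-26 forms (Rx 2).
E-22 and E-35 present → K-65 forms (Rx 1).
E-35: reached.
K-65: reached.
M-58 would need E-35, T-34, and E-22 (Rx 5), but T-34 never forms.
T-34 would need M-58 and D-26 (Rx 4), but M-58 never forms.
D-26: reached.
E-18: reached.
Reached: E-35, K-65, D-26, and E-18 — 4 of the 6.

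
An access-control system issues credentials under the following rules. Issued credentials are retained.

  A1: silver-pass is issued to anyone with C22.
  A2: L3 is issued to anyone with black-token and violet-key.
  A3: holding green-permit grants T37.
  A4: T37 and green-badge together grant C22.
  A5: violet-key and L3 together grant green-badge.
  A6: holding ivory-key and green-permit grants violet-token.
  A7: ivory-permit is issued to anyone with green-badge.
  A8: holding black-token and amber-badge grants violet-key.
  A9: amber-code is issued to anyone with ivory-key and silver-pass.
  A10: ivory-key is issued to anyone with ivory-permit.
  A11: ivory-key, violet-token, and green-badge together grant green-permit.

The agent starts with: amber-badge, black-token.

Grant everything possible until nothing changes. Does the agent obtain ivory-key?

Holding black-token and amber-badge grants violet-key (A8).
Holding black-token and violet-key grants L3 (A2).
Holding violet-key and L3 grants green-badge (A5).
Holding green-badge grants ivory-permit (A7).
Holding ivory-permit grants ivory-key (A10).

Yes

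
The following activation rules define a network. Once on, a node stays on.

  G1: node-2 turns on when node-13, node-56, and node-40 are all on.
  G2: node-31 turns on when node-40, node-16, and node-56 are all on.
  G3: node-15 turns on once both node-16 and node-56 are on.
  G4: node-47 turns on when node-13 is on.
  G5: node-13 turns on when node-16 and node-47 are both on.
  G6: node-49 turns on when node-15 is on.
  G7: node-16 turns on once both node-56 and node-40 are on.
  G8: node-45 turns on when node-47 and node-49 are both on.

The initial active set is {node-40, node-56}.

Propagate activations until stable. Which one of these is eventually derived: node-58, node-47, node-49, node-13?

G7: node-56 and node-40 on → node-16 on.
G3: node-16 and node-56 on → node-15 on.
node-15 is on, so node-49 turns on (G6).
node-47 would need node-13 (G4), but node-13 never turns on. node-13 would need node-16 and node-47 (G5), but node-47 never turns on. No rule produces node-58, and it is not given.

node-49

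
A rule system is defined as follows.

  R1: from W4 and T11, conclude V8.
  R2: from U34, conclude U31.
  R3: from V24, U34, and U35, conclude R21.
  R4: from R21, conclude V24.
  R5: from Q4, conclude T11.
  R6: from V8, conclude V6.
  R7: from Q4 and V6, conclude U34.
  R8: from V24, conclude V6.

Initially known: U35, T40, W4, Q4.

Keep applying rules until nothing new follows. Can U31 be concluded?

Yes

From Q4, R5 gives T11.
W4 and T11 hold, so V8 follows (R1).
V8 holds, so V6 follows (R6).
Q4 and V6 hold, so U34 follows (R7).
From U34, R2 gives U31.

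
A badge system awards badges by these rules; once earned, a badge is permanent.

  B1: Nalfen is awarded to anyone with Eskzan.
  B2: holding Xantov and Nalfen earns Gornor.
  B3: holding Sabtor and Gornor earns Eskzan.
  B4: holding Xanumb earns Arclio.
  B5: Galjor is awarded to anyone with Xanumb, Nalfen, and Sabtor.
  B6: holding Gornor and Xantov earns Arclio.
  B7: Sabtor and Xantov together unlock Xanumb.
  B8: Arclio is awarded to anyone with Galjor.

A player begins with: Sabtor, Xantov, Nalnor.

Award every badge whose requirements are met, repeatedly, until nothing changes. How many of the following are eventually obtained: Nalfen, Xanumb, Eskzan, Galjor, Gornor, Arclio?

With Sabtor and Xantov, Xanumb is earned (B7).
With Xanumb, Arclio is earned (B4).
Nalfen would need Eskzan (B1), but Eskzan is never earned.
Xanumb: reached.
Eskzan would need Sabtor and Gornor (B3), but Gornor is never earned.
Galjor would need Xanumb, Nalfen, and Sabtor (B5), but Nalfen is never earned.
Gornor would need Xantov and Nalfen (B2), but Nalfen is never earned.
Arclio: reached.
Reached: Xanumb and Arclio — 2 of the 6.

2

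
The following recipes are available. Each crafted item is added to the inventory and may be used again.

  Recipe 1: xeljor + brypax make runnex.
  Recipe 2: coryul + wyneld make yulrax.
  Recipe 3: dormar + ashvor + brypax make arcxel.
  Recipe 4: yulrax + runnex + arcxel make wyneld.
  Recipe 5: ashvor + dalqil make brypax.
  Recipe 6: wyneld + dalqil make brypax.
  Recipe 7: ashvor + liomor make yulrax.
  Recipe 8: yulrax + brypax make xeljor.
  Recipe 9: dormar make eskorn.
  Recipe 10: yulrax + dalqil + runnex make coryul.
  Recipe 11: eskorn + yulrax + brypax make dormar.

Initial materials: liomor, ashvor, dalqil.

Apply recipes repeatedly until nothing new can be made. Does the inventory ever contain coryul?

Yes

Using Recipe 7, ashvor and liomor make yulrax.
ashvor + dalqil → brypax (Recipe 5).
Using Recipe 8, yulrax and brypax make xeljor.
xeljor + brypax → runnex (Recipe 1).
yulrax + dalqil + runnex → coryul (Recipe 10).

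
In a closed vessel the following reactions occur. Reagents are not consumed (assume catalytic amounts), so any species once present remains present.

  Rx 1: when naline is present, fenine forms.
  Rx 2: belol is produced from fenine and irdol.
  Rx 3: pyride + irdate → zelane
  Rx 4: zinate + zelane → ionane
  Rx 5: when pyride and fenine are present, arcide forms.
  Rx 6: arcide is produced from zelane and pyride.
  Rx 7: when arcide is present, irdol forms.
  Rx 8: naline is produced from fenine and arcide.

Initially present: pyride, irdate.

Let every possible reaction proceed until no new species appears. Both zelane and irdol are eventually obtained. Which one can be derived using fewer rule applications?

zelane: pyride and irdate present → zelane forms (Rx 3). [1 rule application]
irdol: pyride and irdate present → zelane forms (Rx 3). zelane and pyride present → arcide forms (Rx 6). arcide present → irdol forms (Rx 7). [3 rule applications]
zelane needs fewer.

zelane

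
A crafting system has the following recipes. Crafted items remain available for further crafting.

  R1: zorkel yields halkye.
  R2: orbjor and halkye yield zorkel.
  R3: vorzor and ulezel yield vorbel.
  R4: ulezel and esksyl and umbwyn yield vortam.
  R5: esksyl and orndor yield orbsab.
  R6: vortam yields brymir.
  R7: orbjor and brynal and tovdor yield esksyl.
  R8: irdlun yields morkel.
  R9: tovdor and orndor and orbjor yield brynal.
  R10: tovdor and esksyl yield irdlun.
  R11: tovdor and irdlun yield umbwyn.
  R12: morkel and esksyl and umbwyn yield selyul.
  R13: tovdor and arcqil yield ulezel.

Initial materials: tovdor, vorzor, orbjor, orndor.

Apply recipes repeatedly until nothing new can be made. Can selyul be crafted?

Yes

Using R9, tovdor, orndor, and orbjor make brynal.
orbjor and brynal and tovdor → esksyl (R7).
tovdor and esksyl → irdlun (R10).
Using R8, irdlun makes morkel.
Using R11, tovdor and irdlun make umbwyn.
Using R12, morkel, esksyl, and umbwyn make selyul.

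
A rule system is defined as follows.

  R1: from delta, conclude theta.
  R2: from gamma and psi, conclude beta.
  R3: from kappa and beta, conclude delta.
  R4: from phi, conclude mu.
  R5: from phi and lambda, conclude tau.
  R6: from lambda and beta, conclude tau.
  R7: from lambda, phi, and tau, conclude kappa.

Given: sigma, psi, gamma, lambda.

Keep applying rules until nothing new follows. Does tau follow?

Yes

gamma and psi hold, so beta follows (R2).
lambda and beta hold, so tau follows (R6).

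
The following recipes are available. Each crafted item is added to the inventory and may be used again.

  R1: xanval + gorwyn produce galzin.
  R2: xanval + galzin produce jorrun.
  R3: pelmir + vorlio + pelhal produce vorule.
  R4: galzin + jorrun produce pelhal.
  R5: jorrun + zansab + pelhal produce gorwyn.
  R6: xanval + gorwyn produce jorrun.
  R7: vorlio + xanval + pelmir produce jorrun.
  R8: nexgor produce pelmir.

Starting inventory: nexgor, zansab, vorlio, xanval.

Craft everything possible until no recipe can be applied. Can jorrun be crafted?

Using R8, nexgor makes pelmir.
vorlio + xanval + pelmir → jorrun (R7).

Yes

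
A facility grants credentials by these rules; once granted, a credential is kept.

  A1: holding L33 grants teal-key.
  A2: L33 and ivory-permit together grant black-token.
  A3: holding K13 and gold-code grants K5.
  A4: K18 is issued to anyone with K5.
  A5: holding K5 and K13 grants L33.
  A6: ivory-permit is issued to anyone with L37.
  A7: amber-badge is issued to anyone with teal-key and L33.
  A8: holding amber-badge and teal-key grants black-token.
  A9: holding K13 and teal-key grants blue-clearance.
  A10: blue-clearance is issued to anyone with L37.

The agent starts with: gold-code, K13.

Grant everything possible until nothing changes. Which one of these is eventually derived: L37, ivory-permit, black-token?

black-token

Holding K13 and gold-code grants K5 (A3).
Holding K5 and K13 grants L33 (A5).
Holding L33 grants teal-key (A1).
Holding teal-key and L33 grants amber-badge (A7).
Holding amber-badge and teal-key grants black-token (A8).
ivory-permit would need L37 (A6), but L37 is never granted. No rule produces L37, and it is not given.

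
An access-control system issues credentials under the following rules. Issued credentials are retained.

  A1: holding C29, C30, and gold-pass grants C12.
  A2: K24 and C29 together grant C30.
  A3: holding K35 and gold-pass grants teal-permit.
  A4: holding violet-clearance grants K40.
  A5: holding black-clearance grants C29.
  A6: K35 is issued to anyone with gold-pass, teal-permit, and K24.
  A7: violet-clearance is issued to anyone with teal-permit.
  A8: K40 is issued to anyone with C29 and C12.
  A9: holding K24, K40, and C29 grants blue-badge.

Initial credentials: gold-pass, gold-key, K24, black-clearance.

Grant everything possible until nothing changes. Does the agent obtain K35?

K35 would need gold-pass, teal-permit, and K24 (A6), but teal-permit is never granted.

No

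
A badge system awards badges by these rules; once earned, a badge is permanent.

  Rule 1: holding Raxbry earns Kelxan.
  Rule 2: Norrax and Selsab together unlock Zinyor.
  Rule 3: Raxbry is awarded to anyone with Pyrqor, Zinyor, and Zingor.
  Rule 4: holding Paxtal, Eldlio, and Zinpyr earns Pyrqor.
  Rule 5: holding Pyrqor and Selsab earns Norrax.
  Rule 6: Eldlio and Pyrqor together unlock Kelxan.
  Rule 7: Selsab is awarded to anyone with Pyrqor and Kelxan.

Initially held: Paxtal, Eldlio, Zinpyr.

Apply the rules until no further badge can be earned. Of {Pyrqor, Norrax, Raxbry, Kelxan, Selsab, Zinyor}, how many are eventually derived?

5

With Paxtal, Eldlio, and Zinpyr, Pyrqor is earned (Rule 4).
With Eldlio and Pyrqor, Kelxan is earned (Rule 6).
With Pyrqor and Kelxan, Selsab is earned (Rule 7).
With Pyrqor and Selsab, Norrax is earned (Rule 5).
With Norrax and Selsab, Zinyor is earned (Rule 2).
Pyrqor: reached.
Norrax: reached.
Raxbry would need Pyrqor, Zinyor, and Zingor (Rule 3), but Zingor is never earned.
Kelxan: reached.
Selsab: reached.
Zinyor: reached.
Reached: Pyrqor, Norrax, Kelxan, Selsab, and Zinyor — 5 of the 6.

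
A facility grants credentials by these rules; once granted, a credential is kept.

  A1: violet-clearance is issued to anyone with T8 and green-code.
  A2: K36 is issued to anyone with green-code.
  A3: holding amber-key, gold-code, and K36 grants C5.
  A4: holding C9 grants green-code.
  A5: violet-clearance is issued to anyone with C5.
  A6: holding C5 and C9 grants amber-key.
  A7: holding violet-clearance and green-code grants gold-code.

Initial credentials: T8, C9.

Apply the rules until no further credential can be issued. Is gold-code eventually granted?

Holding C9 grants green-code (A4).
Holding T8 and green-code grants violet-clearance (A1).
Holding violet-clearance and green-code grants gold-code (A7).

Yes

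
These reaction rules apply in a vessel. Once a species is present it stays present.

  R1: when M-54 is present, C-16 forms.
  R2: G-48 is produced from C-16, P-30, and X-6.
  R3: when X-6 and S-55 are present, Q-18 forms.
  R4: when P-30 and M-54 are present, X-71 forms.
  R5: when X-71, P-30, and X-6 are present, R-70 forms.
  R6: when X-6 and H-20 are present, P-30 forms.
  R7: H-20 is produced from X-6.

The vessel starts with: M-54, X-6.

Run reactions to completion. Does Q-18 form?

No

Q-18 would need X-6 and S-55 (R3), but S-55 never forms.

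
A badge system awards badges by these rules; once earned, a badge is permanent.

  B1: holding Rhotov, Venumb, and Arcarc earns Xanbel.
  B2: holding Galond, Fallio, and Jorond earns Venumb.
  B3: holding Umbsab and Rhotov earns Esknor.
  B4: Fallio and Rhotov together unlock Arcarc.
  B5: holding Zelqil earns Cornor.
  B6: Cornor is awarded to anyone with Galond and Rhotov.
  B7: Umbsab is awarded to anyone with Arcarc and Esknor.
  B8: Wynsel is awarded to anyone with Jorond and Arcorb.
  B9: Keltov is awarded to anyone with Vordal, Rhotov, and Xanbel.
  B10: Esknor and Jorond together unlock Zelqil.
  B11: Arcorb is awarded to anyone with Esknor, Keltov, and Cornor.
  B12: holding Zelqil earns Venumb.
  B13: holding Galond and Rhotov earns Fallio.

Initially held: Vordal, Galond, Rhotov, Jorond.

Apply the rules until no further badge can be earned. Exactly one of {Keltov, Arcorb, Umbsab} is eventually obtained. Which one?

With Galond and Rhotov, Fallio is earned (B13).
With Galond, Fallio, and Jorond, Venumb is earned (B2).
With Fallio and Rhotov, Arcarc is earned (B4).
With Rhotov, Venumb, and Arcarc, Xanbel is earned (B1).
With Vordal, Rhotov, and Xanbel, Keltov is earned (B9).
Arcorb would need Esknor, Keltov, and Cornor (B11), but Esknor is never earned. Umbsab would need Arcarc and Esknor (B7), but Esknor is never earned.

Keltov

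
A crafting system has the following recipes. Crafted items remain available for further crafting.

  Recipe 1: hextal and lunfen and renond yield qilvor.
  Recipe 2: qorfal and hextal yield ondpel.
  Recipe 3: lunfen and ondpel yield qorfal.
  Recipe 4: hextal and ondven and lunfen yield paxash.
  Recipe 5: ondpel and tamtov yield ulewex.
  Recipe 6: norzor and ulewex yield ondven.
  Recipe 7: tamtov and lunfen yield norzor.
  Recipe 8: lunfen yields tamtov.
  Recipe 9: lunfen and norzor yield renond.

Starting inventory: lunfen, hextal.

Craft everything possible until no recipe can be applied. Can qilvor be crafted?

Using Recipe 8, lunfen makes tamtov.
Using Recipe 7, tamtov and lunfen make norzor.
lunfen and norzor → renond (Recipe 9).
Using Recipe 1, hextal, lunfen, and renond make qilvor.

Yes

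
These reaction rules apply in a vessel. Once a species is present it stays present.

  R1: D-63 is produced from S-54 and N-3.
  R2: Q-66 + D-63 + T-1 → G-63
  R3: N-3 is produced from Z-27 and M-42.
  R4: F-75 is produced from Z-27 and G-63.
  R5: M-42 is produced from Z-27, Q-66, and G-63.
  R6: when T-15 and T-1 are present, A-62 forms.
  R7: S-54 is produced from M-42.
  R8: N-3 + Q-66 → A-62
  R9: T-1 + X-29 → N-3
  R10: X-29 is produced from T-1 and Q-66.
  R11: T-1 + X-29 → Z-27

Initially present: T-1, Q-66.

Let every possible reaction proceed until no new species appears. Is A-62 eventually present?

T-1 and Q-66 present → X-29 forms (R10).
T-1 and X-29 present → N-3 forms (R9).
N-3 and Q-66 present → A-62 forms (R8).

Yes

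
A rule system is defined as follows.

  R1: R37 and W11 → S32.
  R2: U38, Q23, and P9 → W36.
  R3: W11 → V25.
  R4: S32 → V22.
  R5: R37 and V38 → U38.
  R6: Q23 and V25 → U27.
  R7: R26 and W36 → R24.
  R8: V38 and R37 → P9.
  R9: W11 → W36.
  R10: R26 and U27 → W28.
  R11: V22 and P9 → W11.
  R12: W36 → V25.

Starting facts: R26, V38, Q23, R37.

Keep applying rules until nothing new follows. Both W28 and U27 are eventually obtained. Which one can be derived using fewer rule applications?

U27: R37 and V38 hold, so U38 follows (R5). From V38 and R37, R8 gives P9. From U38, Q23, and P9, R2 gives W36. From W36, R12 gives V25. Q23 and V25 hold, so U27 follows (R6). [5 rule applications]
W28: From R37 and V38, R5 gives U38. V38 and R37 hold, so P9 follows (R8). U38, Q23, and P9 hold, so W36 follows (R2). From W36, R12 gives V25. Q23 and V25 hold, so U27 follows (R6). R26 and U27 hold, so W28 follows (R10). [6 rule applications]
U27 needs fewer.

U27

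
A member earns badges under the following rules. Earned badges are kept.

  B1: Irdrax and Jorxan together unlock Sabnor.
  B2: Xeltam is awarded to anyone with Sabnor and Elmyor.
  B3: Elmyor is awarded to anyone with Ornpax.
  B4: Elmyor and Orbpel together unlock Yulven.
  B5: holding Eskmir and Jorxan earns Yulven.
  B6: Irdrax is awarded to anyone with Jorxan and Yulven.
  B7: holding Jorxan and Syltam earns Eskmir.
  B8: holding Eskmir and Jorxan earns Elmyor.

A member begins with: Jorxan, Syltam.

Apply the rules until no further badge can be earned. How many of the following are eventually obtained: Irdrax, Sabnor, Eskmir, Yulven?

With Jorxan and Syltam, Eskmir is earned (B7).
With Eskmir and Jorxan, Yulven is earned (B5).
With Jorxan and Yulven, Irdrax is earned (B6).
With Irdrax and Jorxan, Sabnor is earned (B1).
Irdrax: reached.
Sabnor: reached.
Eskmir: reached.
Yulven: reached.
All 4 are reached.

4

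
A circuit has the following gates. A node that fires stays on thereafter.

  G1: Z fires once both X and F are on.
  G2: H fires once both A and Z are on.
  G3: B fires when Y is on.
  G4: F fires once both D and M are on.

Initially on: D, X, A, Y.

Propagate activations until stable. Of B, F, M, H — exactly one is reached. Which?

Y is on, so B fires (G3).
H would need A and Z (G2), but Z never turns on. F would need D and M (G4), but M never turns on. No rule produces M, and it is not given.

B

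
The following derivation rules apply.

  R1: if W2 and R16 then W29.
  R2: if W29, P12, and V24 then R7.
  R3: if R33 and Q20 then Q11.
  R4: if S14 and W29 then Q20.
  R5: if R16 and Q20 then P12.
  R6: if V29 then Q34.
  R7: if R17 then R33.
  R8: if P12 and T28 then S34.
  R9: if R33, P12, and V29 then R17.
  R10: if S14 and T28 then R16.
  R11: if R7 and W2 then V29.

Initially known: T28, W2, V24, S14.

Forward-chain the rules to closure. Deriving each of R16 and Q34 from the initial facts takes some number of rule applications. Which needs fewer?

R16: From S14 and T28, R10 gives R16. [1 rule application]
Q34: From S14 and T28, R10 gives R16. W2 and R16 hold, so W29 follows (R1). S14 and W29 hold, so Q20 follows (R4). R16 and Q20 hold, so P12 follows (R5). From W29, P12, and V24, R2 gives R7. From R7 and W2, R11 gives V29. From V29, R6 gives Q34. [7 rule applications]
R16 needs fewer.

R16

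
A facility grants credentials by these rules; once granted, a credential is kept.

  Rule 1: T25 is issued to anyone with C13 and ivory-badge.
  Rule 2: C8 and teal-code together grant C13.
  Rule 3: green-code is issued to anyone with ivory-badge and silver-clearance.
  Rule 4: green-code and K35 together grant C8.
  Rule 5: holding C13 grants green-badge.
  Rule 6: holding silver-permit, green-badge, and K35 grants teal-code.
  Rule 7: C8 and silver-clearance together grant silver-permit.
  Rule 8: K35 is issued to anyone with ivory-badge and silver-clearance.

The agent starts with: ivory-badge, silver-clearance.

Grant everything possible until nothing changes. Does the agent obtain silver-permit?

Holding ivory-badge and silver-clearance grants K35 (Rule 8).
Holding ivory-badge and silver-clearance grants green-code (Rule 3).
Holding green-code and K35 grants C8 (Rule 4).
Holding C8 and silver-clearance grants silver-permit (Rule 7).

Yes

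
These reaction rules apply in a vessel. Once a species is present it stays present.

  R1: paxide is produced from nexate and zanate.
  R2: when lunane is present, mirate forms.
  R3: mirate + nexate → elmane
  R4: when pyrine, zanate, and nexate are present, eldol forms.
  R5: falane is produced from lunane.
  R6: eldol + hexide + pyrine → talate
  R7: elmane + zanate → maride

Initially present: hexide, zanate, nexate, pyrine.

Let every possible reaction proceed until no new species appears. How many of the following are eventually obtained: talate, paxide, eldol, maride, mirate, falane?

nexate and zanate present → paxide forms (R1).
pyrine, zanate, and nexate present → eldol forms (R4).
eldol, hexide, and pyrine present → talate forms (R6).
talate: reached.
paxide: reached.
eldol: reached.
maride would need elmane and zanate (R7), but elmane never forms.
mirate would need lunane (R2), but lunane never forms.
falane would need lunane (R5), but lunane never forms.
Reached: talate, paxide, and eldol — 3 of the 6.

3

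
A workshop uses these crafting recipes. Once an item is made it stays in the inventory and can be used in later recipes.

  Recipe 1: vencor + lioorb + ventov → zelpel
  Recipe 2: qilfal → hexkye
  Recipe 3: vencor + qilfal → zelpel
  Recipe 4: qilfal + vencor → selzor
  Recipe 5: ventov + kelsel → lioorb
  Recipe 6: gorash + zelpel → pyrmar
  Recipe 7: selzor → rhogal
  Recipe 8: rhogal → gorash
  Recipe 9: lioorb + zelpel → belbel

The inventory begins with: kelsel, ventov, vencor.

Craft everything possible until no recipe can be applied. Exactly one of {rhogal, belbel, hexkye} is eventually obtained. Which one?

belbel

ventov + kelsel → lioorb (Recipe 5).
Using Recipe 1, vencor, lioorb, and ventov make zelpel.
Using Recipe 9, lioorb and zelpel make belbel.
rhogal would need selzor (Recipe 7), but selzor is never obtained. hexkye would need qilfal (Recipe 2), but qilfal is never obtained.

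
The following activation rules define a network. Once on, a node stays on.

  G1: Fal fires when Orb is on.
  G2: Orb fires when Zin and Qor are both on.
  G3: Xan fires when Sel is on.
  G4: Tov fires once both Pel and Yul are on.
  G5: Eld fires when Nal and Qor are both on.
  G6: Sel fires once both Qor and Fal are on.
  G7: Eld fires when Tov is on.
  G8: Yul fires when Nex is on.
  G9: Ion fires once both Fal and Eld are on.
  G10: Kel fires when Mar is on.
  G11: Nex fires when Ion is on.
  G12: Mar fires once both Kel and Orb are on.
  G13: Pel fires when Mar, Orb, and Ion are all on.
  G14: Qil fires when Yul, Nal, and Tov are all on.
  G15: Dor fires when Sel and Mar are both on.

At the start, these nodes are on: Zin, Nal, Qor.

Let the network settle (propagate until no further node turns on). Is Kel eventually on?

Kel would need Mar (G10), but Mar never turns on.

No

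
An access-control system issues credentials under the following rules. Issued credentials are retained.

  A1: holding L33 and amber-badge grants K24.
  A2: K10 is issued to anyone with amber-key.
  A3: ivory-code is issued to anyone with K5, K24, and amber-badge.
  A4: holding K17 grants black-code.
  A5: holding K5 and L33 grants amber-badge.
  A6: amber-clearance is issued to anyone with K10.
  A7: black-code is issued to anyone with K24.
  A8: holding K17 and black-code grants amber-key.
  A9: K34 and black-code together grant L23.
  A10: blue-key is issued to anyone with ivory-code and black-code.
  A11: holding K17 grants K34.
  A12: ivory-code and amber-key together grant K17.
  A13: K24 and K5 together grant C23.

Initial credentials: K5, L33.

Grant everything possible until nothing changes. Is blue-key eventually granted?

Yes

Holding K5 and L33 grants amber-badge (A5).
Holding L33 and amber-badge grants K24 (A1).
Holding K5, K24, and amber-badge grants ivory-code (A3).
Holding K24 grants black-code (A7).
Holding ivory-code and black-code grants blue-key (A10).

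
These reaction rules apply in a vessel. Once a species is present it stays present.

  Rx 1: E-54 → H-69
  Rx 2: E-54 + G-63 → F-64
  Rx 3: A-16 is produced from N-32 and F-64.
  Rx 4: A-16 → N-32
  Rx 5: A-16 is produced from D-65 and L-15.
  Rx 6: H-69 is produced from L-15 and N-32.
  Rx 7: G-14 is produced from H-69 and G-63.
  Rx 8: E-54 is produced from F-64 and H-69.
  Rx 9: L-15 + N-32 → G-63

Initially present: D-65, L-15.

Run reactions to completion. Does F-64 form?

F-64 would need E-54 and G-63 (Rx 2), but E-54 never forms.

No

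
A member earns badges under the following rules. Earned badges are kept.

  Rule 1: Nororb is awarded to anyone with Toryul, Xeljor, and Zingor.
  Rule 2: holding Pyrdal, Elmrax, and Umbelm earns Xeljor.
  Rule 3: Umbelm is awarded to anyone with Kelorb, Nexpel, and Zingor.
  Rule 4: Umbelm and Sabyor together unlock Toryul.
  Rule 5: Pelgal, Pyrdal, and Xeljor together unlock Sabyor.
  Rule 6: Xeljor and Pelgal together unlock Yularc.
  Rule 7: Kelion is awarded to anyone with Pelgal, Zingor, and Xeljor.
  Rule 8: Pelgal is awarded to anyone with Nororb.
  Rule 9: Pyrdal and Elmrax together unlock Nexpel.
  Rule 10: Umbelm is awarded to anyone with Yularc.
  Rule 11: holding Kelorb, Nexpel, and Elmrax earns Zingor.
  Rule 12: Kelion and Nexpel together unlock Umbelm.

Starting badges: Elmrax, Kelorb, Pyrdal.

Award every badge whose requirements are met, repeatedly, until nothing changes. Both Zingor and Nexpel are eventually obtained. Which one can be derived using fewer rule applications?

Nexpel

Nexpel: With Pyrdal and Elmrax, Nexpel is earned (Rule 9). [1 rule application]
Zingor: With Pyrdal and Elmrax, Nexpel is earned (Rule 9). With Kelorb, Nexpel, and Elmrax, Zingor is earned (Rule 11). [2 rule applications]
Nexpel needs fewer.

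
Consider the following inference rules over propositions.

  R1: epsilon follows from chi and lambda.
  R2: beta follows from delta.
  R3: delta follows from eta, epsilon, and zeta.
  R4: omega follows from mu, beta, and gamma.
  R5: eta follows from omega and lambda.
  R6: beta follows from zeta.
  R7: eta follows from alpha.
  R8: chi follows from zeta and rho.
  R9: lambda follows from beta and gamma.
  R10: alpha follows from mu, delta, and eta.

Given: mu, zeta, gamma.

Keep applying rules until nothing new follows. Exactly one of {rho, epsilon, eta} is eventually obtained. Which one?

eta

From zeta, R6 gives beta.
From mu, beta, and gamma, R4 gives omega.
From beta and gamma, R9 gives lambda.
From omega and lambda, R5 gives eta.
epsilon would need chi and lambda (R1), but chi is never established. No rule produces rho, and it is not given.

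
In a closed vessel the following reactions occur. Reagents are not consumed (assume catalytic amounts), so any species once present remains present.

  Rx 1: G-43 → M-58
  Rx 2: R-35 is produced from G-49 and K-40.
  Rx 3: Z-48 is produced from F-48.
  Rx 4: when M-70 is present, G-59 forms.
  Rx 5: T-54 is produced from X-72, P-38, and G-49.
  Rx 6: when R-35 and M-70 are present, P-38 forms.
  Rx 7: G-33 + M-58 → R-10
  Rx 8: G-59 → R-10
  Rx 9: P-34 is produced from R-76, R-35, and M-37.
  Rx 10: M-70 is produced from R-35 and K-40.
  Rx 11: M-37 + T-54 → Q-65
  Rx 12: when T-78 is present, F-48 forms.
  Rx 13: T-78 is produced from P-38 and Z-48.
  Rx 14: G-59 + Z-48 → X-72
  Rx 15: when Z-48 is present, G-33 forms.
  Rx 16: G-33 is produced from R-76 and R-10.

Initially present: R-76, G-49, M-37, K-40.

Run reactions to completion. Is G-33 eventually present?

Yes

G-49 and K-40 present → R-35 forms (Rx 2).
R-35 and K-40 present → M-70 forms (Rx 10).
M-70 present → G-59 forms (Rx 4).
G-59 present → R-10 forms (Rx 8).
R-76 and R-10 present → G-33 forms (Rx 16).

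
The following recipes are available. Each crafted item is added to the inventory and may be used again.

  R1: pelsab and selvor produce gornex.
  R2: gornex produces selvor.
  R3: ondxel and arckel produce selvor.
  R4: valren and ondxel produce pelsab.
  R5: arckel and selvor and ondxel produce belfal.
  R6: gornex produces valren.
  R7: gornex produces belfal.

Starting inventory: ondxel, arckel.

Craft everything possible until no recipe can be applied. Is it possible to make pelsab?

No

pelsab would need valren and ondxel (R4), but valren is never obtained.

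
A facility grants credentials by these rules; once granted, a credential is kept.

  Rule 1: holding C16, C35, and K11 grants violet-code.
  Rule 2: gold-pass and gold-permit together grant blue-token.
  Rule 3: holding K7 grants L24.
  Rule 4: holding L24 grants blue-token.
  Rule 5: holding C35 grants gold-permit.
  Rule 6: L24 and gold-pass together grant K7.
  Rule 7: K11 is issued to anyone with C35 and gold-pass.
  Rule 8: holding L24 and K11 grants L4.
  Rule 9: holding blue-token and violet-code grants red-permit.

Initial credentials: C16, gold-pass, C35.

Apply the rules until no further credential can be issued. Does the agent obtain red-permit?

Yes

Holding C35 and gold-pass grants K11 (Rule 7).
Holding C35 grants gold-permit (Rule 5).
Holding C16, C35, and K11 grants violet-code (Rule 1).
Holding gold-pass and gold-permit grants blue-token (Rule 2).
Holding blue-token and violet-code grants red-permit (Rule 9).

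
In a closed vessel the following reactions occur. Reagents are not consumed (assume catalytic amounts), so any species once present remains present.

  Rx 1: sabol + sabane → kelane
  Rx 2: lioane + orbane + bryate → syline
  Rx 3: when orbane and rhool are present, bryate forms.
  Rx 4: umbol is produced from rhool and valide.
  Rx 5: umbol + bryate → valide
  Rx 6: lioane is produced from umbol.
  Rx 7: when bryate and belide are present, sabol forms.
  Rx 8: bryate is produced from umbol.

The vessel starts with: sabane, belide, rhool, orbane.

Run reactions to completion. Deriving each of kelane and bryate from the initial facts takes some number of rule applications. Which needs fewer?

bryate: orbane and rhool present → bryate forms (Rx 3). [1 rule application]
kelane: orbane and rhool present → bryate forms (Rx 3). bryate and belide present → sabol forms (Rx 7). sabol and sabane present → kelane forms (Rx 1). [3 rule applications]
bryate needs fewer.

bryate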